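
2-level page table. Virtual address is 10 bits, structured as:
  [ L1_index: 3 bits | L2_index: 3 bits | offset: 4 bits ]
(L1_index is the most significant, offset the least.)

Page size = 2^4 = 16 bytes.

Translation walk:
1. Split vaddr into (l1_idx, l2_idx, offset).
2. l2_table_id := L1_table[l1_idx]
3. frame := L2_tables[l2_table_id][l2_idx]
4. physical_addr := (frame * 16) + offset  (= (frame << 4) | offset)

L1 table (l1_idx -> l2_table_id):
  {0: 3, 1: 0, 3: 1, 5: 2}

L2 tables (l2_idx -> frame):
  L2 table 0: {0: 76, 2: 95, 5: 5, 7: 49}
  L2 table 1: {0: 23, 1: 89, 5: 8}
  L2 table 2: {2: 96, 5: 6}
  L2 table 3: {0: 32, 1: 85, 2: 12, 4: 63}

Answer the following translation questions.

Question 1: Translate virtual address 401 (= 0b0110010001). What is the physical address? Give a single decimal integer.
Answer: 1425

Derivation:
vaddr = 401 = 0b0110010001
Split: l1_idx=3, l2_idx=1, offset=1
L1[3] = 1
L2[1][1] = 89
paddr = 89 * 16 + 1 = 1425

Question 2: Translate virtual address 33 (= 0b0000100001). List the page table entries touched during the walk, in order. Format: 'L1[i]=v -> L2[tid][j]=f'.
Answer: L1[0]=3 -> L2[3][2]=12

Derivation:
vaddr = 33 = 0b0000100001
Split: l1_idx=0, l2_idx=2, offset=1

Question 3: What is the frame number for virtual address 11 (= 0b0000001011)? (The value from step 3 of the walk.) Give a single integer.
Answer: 32

Derivation:
vaddr = 11: l1_idx=0, l2_idx=0
L1[0] = 3; L2[3][0] = 32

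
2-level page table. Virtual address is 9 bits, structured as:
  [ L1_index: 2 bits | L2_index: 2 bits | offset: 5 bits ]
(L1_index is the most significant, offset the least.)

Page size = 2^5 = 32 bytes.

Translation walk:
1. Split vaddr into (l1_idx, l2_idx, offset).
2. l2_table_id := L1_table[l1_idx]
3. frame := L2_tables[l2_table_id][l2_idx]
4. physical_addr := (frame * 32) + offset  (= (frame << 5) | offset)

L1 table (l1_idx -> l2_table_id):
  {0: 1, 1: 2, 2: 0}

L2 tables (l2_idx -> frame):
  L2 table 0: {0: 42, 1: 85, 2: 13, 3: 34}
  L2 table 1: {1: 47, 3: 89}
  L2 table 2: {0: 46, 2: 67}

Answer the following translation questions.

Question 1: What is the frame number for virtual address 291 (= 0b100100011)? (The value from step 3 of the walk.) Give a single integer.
vaddr = 291: l1_idx=2, l2_idx=1
L1[2] = 0; L2[0][1] = 85

Answer: 85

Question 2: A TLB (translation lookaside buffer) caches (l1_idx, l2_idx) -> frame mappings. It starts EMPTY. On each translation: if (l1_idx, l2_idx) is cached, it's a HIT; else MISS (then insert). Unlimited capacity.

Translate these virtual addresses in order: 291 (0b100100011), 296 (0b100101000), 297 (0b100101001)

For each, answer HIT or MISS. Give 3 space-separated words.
Answer: MISS HIT HIT

Derivation:
vaddr=291: (2,1) not in TLB -> MISS, insert
vaddr=296: (2,1) in TLB -> HIT
vaddr=297: (2,1) in TLB -> HIT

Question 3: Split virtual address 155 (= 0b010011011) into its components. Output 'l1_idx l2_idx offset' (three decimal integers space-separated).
Answer: 1 0 27

Derivation:
vaddr = 155 = 0b010011011
  top 2 bits -> l1_idx = 1
  next 2 bits -> l2_idx = 0
  bottom 5 bits -> offset = 27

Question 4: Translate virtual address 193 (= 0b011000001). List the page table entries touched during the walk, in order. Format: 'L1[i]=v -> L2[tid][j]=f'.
vaddr = 193 = 0b011000001
Split: l1_idx=1, l2_idx=2, offset=1

Answer: L1[1]=2 -> L2[2][2]=67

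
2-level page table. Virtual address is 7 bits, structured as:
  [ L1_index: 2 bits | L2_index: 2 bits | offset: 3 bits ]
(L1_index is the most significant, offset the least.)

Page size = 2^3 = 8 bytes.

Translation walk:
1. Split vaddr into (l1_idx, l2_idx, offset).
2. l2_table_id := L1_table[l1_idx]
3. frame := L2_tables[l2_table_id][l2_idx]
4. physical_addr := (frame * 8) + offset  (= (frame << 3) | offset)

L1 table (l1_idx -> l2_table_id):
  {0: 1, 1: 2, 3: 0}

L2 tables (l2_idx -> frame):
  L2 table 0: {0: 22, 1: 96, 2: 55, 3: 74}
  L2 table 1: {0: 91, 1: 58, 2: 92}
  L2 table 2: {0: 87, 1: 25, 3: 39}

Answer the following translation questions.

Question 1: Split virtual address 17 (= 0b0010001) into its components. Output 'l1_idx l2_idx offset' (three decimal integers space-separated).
Answer: 0 2 1

Derivation:
vaddr = 17 = 0b0010001
  top 2 bits -> l1_idx = 0
  next 2 bits -> l2_idx = 2
  bottom 3 bits -> offset = 1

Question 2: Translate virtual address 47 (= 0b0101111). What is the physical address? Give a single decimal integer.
Answer: 207

Derivation:
vaddr = 47 = 0b0101111
Split: l1_idx=1, l2_idx=1, offset=7
L1[1] = 2
L2[2][1] = 25
paddr = 25 * 8 + 7 = 207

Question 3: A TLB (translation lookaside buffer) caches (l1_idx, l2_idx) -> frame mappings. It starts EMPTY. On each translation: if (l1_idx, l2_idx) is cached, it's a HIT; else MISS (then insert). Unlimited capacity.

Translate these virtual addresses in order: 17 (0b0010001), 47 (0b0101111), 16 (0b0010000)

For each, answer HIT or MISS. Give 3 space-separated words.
vaddr=17: (0,2) not in TLB -> MISS, insert
vaddr=47: (1,1) not in TLB -> MISS, insert
vaddr=16: (0,2) in TLB -> HIT

Answer: MISS MISS HIT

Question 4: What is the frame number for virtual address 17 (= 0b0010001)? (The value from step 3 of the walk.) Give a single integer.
vaddr = 17: l1_idx=0, l2_idx=2
L1[0] = 1; L2[1][2] = 92

Answer: 92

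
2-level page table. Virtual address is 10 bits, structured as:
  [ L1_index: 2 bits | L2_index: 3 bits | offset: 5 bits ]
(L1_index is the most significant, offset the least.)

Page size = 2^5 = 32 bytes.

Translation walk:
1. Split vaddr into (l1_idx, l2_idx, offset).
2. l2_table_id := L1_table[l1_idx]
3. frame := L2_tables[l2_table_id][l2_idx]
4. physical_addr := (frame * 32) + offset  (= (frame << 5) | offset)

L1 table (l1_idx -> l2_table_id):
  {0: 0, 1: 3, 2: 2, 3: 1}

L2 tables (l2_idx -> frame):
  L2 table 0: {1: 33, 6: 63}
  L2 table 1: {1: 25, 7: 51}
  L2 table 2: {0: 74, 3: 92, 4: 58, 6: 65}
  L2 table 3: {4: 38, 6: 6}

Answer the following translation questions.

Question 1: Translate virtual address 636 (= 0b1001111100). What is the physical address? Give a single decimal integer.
vaddr = 636 = 0b1001111100
Split: l1_idx=2, l2_idx=3, offset=28
L1[2] = 2
L2[2][3] = 92
paddr = 92 * 32 + 28 = 2972

Answer: 2972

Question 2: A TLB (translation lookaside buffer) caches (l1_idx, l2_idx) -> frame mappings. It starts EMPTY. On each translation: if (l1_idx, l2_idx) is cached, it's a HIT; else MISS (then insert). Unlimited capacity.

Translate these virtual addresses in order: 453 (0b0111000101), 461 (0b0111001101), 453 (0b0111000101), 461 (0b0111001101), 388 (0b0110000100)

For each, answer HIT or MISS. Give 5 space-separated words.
Answer: MISS HIT HIT HIT MISS

Derivation:
vaddr=453: (1,6) not in TLB -> MISS, insert
vaddr=461: (1,6) in TLB -> HIT
vaddr=453: (1,6) in TLB -> HIT
vaddr=461: (1,6) in TLB -> HIT
vaddr=388: (1,4) not in TLB -> MISS, insert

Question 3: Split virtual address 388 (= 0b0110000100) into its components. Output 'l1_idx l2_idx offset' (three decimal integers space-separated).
Answer: 1 4 4

Derivation:
vaddr = 388 = 0b0110000100
  top 2 bits -> l1_idx = 1
  next 3 bits -> l2_idx = 4
  bottom 5 bits -> offset = 4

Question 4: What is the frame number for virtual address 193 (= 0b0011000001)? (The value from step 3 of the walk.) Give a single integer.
Answer: 63

Derivation:
vaddr = 193: l1_idx=0, l2_idx=6
L1[0] = 0; L2[0][6] = 63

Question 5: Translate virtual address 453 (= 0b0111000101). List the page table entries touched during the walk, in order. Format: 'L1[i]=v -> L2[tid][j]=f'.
vaddr = 453 = 0b0111000101
Split: l1_idx=1, l2_idx=6, offset=5

Answer: L1[1]=3 -> L2[3][6]=6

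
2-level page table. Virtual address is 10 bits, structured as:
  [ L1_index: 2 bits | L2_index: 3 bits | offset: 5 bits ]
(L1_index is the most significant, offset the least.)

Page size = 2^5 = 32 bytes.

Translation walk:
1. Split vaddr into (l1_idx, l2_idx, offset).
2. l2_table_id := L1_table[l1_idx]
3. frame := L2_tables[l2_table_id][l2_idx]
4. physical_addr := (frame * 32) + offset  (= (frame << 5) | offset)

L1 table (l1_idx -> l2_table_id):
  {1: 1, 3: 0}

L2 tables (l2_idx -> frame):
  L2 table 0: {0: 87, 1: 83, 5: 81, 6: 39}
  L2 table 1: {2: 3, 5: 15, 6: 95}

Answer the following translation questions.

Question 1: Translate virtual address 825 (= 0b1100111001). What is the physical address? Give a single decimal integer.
vaddr = 825 = 0b1100111001
Split: l1_idx=3, l2_idx=1, offset=25
L1[3] = 0
L2[0][1] = 83
paddr = 83 * 32 + 25 = 2681

Answer: 2681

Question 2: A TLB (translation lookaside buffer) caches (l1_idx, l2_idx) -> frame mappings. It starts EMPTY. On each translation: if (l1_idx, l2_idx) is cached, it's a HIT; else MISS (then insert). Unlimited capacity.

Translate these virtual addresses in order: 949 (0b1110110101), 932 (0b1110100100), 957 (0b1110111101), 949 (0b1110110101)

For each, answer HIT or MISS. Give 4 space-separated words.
Answer: MISS HIT HIT HIT

Derivation:
vaddr=949: (3,5) not in TLB -> MISS, insert
vaddr=932: (3,5) in TLB -> HIT
vaddr=957: (3,5) in TLB -> HIT
vaddr=949: (3,5) in TLB -> HIT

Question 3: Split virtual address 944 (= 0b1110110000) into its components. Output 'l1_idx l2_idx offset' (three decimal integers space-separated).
Answer: 3 5 16

Derivation:
vaddr = 944 = 0b1110110000
  top 2 bits -> l1_idx = 3
  next 3 bits -> l2_idx = 5
  bottom 5 bits -> offset = 16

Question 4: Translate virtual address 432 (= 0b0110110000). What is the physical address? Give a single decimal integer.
vaddr = 432 = 0b0110110000
Split: l1_idx=1, l2_idx=5, offset=16
L1[1] = 1
L2[1][5] = 15
paddr = 15 * 32 + 16 = 496

Answer: 496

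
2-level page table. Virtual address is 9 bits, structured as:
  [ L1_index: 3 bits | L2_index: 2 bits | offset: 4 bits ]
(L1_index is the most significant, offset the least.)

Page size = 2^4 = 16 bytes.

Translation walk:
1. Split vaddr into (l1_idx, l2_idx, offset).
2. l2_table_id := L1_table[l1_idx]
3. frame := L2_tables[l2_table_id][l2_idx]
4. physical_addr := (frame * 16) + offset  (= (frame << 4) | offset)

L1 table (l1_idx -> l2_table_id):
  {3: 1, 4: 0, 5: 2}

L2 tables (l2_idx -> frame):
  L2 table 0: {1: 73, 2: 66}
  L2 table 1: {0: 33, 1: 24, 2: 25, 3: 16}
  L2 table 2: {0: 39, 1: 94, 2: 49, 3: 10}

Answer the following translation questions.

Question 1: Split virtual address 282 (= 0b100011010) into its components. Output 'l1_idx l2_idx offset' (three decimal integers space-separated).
Answer: 4 1 10

Derivation:
vaddr = 282 = 0b100011010
  top 3 bits -> l1_idx = 4
  next 2 bits -> l2_idx = 1
  bottom 4 bits -> offset = 10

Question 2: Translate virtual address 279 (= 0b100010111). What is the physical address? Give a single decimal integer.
Answer: 1175

Derivation:
vaddr = 279 = 0b100010111
Split: l1_idx=4, l2_idx=1, offset=7
L1[4] = 0
L2[0][1] = 73
paddr = 73 * 16 + 7 = 1175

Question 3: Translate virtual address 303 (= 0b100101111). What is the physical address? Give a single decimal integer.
Answer: 1071

Derivation:
vaddr = 303 = 0b100101111
Split: l1_idx=4, l2_idx=2, offset=15
L1[4] = 0
L2[0][2] = 66
paddr = 66 * 16 + 15 = 1071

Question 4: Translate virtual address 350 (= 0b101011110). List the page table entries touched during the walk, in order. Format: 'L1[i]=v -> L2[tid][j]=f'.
vaddr = 350 = 0b101011110
Split: l1_idx=5, l2_idx=1, offset=14

Answer: L1[5]=2 -> L2[2][1]=94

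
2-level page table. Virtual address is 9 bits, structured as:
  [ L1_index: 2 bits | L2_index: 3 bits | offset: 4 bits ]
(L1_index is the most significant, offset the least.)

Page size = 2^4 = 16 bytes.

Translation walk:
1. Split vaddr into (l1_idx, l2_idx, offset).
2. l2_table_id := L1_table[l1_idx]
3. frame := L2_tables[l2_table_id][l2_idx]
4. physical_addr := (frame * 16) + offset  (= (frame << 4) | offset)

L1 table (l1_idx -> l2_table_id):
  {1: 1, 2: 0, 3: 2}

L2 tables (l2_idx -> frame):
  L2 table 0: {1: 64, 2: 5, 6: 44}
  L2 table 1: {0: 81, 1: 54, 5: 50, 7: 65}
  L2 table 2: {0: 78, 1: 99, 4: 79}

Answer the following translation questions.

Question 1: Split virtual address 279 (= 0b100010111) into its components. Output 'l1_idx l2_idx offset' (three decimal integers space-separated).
Answer: 2 1 7

Derivation:
vaddr = 279 = 0b100010111
  top 2 bits -> l1_idx = 2
  next 3 bits -> l2_idx = 1
  bottom 4 bits -> offset = 7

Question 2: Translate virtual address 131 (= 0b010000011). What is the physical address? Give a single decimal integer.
Answer: 1299

Derivation:
vaddr = 131 = 0b010000011
Split: l1_idx=1, l2_idx=0, offset=3
L1[1] = 1
L2[1][0] = 81
paddr = 81 * 16 + 3 = 1299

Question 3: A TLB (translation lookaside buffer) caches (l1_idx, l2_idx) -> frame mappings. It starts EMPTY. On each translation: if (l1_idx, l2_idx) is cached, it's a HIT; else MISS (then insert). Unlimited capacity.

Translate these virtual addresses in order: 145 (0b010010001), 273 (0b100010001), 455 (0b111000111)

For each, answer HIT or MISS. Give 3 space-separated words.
Answer: MISS MISS MISS

Derivation:
vaddr=145: (1,1) not in TLB -> MISS, insert
vaddr=273: (2,1) not in TLB -> MISS, insert
vaddr=455: (3,4) not in TLB -> MISS, insert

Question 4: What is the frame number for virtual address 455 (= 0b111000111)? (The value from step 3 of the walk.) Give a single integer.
vaddr = 455: l1_idx=3, l2_idx=4
L1[3] = 2; L2[2][4] = 79

Answer: 79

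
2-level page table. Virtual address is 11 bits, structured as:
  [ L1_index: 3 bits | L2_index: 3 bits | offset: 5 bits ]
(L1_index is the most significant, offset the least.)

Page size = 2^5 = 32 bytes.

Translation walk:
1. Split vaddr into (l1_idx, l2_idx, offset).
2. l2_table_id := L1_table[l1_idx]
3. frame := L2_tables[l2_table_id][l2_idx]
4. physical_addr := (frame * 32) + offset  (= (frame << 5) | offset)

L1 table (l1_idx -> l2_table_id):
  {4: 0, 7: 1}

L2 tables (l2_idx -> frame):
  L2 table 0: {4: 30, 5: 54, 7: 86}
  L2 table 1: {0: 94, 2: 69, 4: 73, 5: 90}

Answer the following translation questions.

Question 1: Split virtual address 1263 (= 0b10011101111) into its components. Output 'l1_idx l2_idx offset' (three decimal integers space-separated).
Answer: 4 7 15

Derivation:
vaddr = 1263 = 0b10011101111
  top 3 bits -> l1_idx = 4
  next 3 bits -> l2_idx = 7
  bottom 5 bits -> offset = 15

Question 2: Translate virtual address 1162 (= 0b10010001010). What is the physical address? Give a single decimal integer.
vaddr = 1162 = 0b10010001010
Split: l1_idx=4, l2_idx=4, offset=10
L1[4] = 0
L2[0][4] = 30
paddr = 30 * 32 + 10 = 970

Answer: 970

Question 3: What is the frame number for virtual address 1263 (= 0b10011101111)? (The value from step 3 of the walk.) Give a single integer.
Answer: 86

Derivation:
vaddr = 1263: l1_idx=4, l2_idx=7
L1[4] = 0; L2[0][7] = 86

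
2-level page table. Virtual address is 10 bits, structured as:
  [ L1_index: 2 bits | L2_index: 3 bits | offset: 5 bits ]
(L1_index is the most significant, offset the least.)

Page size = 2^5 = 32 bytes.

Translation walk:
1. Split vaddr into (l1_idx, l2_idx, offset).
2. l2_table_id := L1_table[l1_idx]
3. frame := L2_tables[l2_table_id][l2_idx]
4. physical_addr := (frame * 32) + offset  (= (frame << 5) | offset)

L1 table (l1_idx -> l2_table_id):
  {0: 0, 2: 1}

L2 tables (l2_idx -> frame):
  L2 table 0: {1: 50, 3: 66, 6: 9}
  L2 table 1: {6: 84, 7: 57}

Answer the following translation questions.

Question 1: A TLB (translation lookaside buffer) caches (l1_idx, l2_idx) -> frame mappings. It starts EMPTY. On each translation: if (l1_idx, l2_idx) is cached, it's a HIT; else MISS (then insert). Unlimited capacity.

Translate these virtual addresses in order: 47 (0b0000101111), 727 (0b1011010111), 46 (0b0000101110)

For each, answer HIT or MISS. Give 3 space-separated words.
vaddr=47: (0,1) not in TLB -> MISS, insert
vaddr=727: (2,6) not in TLB -> MISS, insert
vaddr=46: (0,1) in TLB -> HIT

Answer: MISS MISS HIT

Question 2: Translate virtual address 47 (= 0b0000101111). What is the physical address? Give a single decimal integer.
Answer: 1615

Derivation:
vaddr = 47 = 0b0000101111
Split: l1_idx=0, l2_idx=1, offset=15
L1[0] = 0
L2[0][1] = 50
paddr = 50 * 32 + 15 = 1615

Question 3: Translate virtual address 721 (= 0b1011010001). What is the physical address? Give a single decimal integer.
vaddr = 721 = 0b1011010001
Split: l1_idx=2, l2_idx=6, offset=17
L1[2] = 1
L2[1][6] = 84
paddr = 84 * 32 + 17 = 2705

Answer: 2705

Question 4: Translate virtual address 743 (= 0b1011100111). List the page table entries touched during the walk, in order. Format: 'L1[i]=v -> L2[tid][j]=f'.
vaddr = 743 = 0b1011100111
Split: l1_idx=2, l2_idx=7, offset=7

Answer: L1[2]=1 -> L2[1][7]=57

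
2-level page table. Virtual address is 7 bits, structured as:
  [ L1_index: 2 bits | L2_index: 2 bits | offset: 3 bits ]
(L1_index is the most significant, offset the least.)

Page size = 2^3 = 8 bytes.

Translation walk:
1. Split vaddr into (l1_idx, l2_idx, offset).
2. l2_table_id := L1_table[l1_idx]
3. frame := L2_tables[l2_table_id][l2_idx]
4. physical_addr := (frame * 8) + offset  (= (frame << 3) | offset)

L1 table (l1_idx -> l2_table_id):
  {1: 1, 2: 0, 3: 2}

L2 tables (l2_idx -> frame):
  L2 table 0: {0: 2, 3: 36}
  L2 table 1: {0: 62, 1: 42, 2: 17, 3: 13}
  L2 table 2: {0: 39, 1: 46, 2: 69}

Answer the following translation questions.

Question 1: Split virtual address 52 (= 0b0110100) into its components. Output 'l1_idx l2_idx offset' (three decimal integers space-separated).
vaddr = 52 = 0b0110100
  top 2 bits -> l1_idx = 1
  next 2 bits -> l2_idx = 2
  bottom 3 bits -> offset = 4

Answer: 1 2 4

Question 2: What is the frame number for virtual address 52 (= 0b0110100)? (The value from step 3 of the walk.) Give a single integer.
Answer: 17

Derivation:
vaddr = 52: l1_idx=1, l2_idx=2
L1[1] = 1; L2[1][2] = 17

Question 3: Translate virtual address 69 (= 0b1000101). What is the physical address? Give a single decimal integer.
Answer: 21

Derivation:
vaddr = 69 = 0b1000101
Split: l1_idx=2, l2_idx=0, offset=5
L1[2] = 0
L2[0][0] = 2
paddr = 2 * 8 + 5 = 21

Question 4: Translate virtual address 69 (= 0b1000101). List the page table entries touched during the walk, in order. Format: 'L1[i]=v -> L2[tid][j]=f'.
Answer: L1[2]=0 -> L2[0][0]=2

Derivation:
vaddr = 69 = 0b1000101
Split: l1_idx=2, l2_idx=0, offset=5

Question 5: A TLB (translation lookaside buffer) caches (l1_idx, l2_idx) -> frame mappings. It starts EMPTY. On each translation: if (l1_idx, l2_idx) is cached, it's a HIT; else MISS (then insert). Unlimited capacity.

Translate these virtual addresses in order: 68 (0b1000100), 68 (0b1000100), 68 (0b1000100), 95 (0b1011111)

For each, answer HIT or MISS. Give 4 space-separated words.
Answer: MISS HIT HIT MISS

Derivation:
vaddr=68: (2,0) not in TLB -> MISS, insert
vaddr=68: (2,0) in TLB -> HIT
vaddr=68: (2,0) in TLB -> HIT
vaddr=95: (2,3) not in TLB -> MISS, insert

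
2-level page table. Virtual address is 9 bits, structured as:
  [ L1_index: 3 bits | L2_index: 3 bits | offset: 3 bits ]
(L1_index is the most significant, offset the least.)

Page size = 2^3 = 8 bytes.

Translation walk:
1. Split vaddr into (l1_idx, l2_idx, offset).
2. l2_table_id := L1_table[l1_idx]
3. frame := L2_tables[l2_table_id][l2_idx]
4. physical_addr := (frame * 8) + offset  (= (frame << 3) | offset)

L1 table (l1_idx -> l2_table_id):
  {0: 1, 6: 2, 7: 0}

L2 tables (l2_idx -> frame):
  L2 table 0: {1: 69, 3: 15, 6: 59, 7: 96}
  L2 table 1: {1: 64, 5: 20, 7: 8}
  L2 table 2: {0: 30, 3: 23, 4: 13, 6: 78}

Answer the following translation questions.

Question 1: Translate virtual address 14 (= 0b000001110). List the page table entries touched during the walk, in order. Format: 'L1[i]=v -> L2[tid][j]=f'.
Answer: L1[0]=1 -> L2[1][1]=64

Derivation:
vaddr = 14 = 0b000001110
Split: l1_idx=0, l2_idx=1, offset=6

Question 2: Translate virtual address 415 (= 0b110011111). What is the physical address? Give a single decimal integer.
vaddr = 415 = 0b110011111
Split: l1_idx=6, l2_idx=3, offset=7
L1[6] = 2
L2[2][3] = 23
paddr = 23 * 8 + 7 = 191

Answer: 191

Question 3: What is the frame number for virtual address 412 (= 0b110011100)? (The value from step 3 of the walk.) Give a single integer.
vaddr = 412: l1_idx=6, l2_idx=3
L1[6] = 2; L2[2][3] = 23

Answer: 23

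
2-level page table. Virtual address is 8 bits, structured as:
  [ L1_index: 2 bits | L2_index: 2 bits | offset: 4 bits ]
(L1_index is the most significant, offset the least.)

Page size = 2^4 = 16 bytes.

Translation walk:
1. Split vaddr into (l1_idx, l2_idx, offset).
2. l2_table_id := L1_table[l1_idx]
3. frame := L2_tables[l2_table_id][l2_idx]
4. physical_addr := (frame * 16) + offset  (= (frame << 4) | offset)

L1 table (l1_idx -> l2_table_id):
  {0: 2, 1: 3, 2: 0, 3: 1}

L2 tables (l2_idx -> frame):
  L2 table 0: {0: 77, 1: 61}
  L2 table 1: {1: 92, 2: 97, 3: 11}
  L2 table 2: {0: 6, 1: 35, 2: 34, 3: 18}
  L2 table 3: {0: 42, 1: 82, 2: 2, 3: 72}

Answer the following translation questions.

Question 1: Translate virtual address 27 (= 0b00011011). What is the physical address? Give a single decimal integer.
Answer: 571

Derivation:
vaddr = 27 = 0b00011011
Split: l1_idx=0, l2_idx=1, offset=11
L1[0] = 2
L2[2][1] = 35
paddr = 35 * 16 + 11 = 571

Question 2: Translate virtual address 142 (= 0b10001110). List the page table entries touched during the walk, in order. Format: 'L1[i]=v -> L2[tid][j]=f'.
vaddr = 142 = 0b10001110
Split: l1_idx=2, l2_idx=0, offset=14

Answer: L1[2]=0 -> L2[0][0]=77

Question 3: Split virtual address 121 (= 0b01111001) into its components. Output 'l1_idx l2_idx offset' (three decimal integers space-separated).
Answer: 1 3 9

Derivation:
vaddr = 121 = 0b01111001
  top 2 bits -> l1_idx = 1
  next 2 bits -> l2_idx = 3
  bottom 4 bits -> offset = 9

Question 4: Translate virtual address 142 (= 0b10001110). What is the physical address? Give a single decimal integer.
Answer: 1246

Derivation:
vaddr = 142 = 0b10001110
Split: l1_idx=2, l2_idx=0, offset=14
L1[2] = 0
L2[0][0] = 77
paddr = 77 * 16 + 14 = 1246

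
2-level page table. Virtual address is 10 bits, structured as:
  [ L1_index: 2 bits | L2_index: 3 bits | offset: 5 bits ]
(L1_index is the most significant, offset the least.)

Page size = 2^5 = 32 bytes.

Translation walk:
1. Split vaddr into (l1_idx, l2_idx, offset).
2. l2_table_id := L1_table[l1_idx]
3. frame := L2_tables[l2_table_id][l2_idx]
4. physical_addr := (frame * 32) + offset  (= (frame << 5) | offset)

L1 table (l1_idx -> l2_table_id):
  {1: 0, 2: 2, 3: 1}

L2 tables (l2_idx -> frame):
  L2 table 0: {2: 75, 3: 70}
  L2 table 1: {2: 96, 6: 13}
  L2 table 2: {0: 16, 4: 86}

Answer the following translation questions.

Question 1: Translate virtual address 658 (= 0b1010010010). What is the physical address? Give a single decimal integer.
Answer: 2770

Derivation:
vaddr = 658 = 0b1010010010
Split: l1_idx=2, l2_idx=4, offset=18
L1[2] = 2
L2[2][4] = 86
paddr = 86 * 32 + 18 = 2770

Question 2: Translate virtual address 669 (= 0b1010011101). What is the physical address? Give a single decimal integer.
vaddr = 669 = 0b1010011101
Split: l1_idx=2, l2_idx=4, offset=29
L1[2] = 2
L2[2][4] = 86
paddr = 86 * 32 + 29 = 2781

Answer: 2781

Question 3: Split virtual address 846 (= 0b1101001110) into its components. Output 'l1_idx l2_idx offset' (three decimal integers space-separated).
Answer: 3 2 14

Derivation:
vaddr = 846 = 0b1101001110
  top 2 bits -> l1_idx = 3
  next 3 bits -> l2_idx = 2
  bottom 5 bits -> offset = 14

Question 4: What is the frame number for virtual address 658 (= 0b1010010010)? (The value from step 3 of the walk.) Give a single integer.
Answer: 86

Derivation:
vaddr = 658: l1_idx=2, l2_idx=4
L1[2] = 2; L2[2][4] = 86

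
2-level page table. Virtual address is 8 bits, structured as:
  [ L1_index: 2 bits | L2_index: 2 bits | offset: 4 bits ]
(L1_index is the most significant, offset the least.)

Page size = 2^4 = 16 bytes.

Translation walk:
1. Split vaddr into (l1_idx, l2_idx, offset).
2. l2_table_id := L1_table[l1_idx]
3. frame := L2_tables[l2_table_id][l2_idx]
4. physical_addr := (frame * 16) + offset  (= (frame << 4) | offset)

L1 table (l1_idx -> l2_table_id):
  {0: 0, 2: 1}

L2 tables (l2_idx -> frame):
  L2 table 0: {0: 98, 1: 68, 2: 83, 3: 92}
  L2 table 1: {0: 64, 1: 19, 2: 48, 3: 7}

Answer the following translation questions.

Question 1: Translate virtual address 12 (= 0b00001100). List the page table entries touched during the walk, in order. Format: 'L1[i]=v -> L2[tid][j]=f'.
Answer: L1[0]=0 -> L2[0][0]=98

Derivation:
vaddr = 12 = 0b00001100
Split: l1_idx=0, l2_idx=0, offset=12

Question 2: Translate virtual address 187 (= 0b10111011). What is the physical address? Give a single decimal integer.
vaddr = 187 = 0b10111011
Split: l1_idx=2, l2_idx=3, offset=11
L1[2] = 1
L2[1][3] = 7
paddr = 7 * 16 + 11 = 123

Answer: 123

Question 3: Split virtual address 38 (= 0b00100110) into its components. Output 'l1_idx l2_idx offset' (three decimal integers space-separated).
Answer: 0 2 6

Derivation:
vaddr = 38 = 0b00100110
  top 2 bits -> l1_idx = 0
  next 2 bits -> l2_idx = 2
  bottom 4 bits -> offset = 6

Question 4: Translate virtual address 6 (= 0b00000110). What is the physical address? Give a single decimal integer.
Answer: 1574

Derivation:
vaddr = 6 = 0b00000110
Split: l1_idx=0, l2_idx=0, offset=6
L1[0] = 0
L2[0][0] = 98
paddr = 98 * 16 + 6 = 1574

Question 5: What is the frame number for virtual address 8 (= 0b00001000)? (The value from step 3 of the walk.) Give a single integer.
vaddr = 8: l1_idx=0, l2_idx=0
L1[0] = 0; L2[0][0] = 98

Answer: 98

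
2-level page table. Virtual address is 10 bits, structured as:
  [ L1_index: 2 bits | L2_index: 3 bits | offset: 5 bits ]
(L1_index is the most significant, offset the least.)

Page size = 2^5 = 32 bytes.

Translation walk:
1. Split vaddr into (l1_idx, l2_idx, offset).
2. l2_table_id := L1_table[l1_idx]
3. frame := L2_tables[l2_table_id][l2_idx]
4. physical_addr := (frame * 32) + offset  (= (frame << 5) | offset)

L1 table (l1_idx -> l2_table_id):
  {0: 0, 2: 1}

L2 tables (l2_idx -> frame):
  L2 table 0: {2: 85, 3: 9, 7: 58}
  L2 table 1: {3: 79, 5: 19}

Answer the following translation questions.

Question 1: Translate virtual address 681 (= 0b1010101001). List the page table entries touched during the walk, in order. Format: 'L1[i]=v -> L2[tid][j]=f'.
Answer: L1[2]=1 -> L2[1][5]=19

Derivation:
vaddr = 681 = 0b1010101001
Split: l1_idx=2, l2_idx=5, offset=9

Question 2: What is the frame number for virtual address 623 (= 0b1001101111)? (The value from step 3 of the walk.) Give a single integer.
Answer: 79

Derivation:
vaddr = 623: l1_idx=2, l2_idx=3
L1[2] = 1; L2[1][3] = 79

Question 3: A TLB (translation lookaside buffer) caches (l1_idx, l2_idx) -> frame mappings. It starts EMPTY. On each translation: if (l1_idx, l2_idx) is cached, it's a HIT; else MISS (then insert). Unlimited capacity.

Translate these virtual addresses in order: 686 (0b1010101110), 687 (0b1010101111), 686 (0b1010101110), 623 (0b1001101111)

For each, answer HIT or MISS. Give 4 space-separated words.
Answer: MISS HIT HIT MISS

Derivation:
vaddr=686: (2,5) not in TLB -> MISS, insert
vaddr=687: (2,5) in TLB -> HIT
vaddr=686: (2,5) in TLB -> HIT
vaddr=623: (2,3) not in TLB -> MISS, insert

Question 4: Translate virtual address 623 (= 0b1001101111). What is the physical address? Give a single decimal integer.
Answer: 2543

Derivation:
vaddr = 623 = 0b1001101111
Split: l1_idx=2, l2_idx=3, offset=15
L1[2] = 1
L2[1][3] = 79
paddr = 79 * 32 + 15 = 2543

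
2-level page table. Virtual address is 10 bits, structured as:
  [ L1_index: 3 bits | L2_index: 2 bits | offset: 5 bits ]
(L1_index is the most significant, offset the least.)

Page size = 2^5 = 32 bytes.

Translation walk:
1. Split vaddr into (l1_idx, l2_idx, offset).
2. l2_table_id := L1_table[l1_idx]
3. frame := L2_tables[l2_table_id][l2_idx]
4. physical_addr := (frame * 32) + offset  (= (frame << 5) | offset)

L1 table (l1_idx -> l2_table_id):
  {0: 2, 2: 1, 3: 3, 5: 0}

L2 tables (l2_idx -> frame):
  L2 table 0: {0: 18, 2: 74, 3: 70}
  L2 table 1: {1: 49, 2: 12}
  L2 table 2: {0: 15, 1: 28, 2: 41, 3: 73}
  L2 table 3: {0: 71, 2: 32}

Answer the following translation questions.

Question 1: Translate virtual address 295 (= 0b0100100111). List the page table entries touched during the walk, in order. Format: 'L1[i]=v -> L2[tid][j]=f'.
Answer: L1[2]=1 -> L2[1][1]=49

Derivation:
vaddr = 295 = 0b0100100111
Split: l1_idx=2, l2_idx=1, offset=7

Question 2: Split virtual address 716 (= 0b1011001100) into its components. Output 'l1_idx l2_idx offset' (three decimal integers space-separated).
Answer: 5 2 12

Derivation:
vaddr = 716 = 0b1011001100
  top 3 bits -> l1_idx = 5
  next 2 bits -> l2_idx = 2
  bottom 5 bits -> offset = 12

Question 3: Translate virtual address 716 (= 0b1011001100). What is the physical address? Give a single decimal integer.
Answer: 2380

Derivation:
vaddr = 716 = 0b1011001100
Split: l1_idx=5, l2_idx=2, offset=12
L1[5] = 0
L2[0][2] = 74
paddr = 74 * 32 + 12 = 2380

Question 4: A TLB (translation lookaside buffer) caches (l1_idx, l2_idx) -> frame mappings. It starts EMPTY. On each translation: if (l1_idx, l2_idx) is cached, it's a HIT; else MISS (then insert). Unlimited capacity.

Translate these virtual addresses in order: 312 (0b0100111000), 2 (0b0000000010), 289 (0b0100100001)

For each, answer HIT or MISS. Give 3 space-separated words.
Answer: MISS MISS HIT

Derivation:
vaddr=312: (2,1) not in TLB -> MISS, insert
vaddr=2: (0,0) not in TLB -> MISS, insert
vaddr=289: (2,1) in TLB -> HIT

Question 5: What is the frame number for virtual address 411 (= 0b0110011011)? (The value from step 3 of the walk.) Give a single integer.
Answer: 71

Derivation:
vaddr = 411: l1_idx=3, l2_idx=0
L1[3] = 3; L2[3][0] = 71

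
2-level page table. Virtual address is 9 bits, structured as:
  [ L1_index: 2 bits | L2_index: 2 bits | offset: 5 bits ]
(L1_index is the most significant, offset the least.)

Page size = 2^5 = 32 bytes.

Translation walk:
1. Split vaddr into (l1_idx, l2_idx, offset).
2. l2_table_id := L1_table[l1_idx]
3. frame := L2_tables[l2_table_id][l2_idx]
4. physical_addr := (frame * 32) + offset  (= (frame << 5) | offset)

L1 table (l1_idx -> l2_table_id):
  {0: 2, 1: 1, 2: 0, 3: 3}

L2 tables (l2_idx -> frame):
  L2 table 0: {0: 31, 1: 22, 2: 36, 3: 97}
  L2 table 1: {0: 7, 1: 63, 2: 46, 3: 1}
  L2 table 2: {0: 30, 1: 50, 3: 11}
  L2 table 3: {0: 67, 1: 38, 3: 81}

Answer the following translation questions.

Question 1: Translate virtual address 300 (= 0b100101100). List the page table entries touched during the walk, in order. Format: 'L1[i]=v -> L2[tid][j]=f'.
Answer: L1[2]=0 -> L2[0][1]=22

Derivation:
vaddr = 300 = 0b100101100
Split: l1_idx=2, l2_idx=1, offset=12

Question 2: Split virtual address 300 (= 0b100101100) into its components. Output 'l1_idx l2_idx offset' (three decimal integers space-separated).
vaddr = 300 = 0b100101100
  top 2 bits -> l1_idx = 2
  next 2 bits -> l2_idx = 1
  bottom 5 bits -> offset = 12

Answer: 2 1 12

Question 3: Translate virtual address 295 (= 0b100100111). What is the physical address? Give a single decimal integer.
vaddr = 295 = 0b100100111
Split: l1_idx=2, l2_idx=1, offset=7
L1[2] = 0
L2[0][1] = 22
paddr = 22 * 32 + 7 = 711

Answer: 711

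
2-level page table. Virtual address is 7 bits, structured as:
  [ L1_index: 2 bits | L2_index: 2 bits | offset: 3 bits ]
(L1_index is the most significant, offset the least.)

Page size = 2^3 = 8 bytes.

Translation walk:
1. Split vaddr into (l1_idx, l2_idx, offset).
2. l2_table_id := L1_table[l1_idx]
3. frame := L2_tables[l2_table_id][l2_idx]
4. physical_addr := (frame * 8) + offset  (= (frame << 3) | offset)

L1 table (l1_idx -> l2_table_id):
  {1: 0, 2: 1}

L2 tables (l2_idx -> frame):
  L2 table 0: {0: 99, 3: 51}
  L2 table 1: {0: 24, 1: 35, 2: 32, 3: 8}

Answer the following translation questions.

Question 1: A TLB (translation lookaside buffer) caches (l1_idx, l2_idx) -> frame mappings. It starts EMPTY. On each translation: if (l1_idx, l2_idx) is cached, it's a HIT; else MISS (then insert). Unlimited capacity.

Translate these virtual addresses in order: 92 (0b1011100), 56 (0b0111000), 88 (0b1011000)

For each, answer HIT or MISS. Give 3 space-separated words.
Answer: MISS MISS HIT

Derivation:
vaddr=92: (2,3) not in TLB -> MISS, insert
vaddr=56: (1,3) not in TLB -> MISS, insert
vaddr=88: (2,3) in TLB -> HIT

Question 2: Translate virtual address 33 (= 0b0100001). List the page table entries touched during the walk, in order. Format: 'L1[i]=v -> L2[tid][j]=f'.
Answer: L1[1]=0 -> L2[0][0]=99

Derivation:
vaddr = 33 = 0b0100001
Split: l1_idx=1, l2_idx=0, offset=1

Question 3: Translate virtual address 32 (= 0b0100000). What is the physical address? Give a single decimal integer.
vaddr = 32 = 0b0100000
Split: l1_idx=1, l2_idx=0, offset=0
L1[1] = 0
L2[0][0] = 99
paddr = 99 * 8 + 0 = 792

Answer: 792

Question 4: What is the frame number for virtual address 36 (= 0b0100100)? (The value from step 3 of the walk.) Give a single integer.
Answer: 99

Derivation:
vaddr = 36: l1_idx=1, l2_idx=0
L1[1] = 0; L2[0][0] = 99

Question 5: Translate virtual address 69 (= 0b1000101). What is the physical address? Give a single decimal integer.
Answer: 197

Derivation:
vaddr = 69 = 0b1000101
Split: l1_idx=2, l2_idx=0, offset=5
L1[2] = 1
L2[1][0] = 24
paddr = 24 * 8 + 5 = 197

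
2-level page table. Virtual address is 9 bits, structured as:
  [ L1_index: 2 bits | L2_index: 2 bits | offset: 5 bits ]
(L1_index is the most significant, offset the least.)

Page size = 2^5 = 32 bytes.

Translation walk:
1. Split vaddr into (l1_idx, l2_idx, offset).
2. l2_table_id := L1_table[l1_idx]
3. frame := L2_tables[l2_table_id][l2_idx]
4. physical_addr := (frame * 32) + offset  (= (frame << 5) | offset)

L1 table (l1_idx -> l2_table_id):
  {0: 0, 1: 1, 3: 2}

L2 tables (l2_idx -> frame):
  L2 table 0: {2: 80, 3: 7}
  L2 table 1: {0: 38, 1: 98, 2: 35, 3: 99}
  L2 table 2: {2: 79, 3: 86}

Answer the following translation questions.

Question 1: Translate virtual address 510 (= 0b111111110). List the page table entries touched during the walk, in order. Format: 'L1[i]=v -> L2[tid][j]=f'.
Answer: L1[3]=2 -> L2[2][3]=86

Derivation:
vaddr = 510 = 0b111111110
Split: l1_idx=3, l2_idx=3, offset=30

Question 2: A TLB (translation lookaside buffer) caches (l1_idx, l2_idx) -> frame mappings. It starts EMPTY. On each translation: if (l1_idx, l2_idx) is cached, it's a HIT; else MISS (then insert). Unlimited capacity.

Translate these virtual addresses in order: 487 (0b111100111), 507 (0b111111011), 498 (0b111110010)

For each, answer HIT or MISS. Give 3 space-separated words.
vaddr=487: (3,3) not in TLB -> MISS, insert
vaddr=507: (3,3) in TLB -> HIT
vaddr=498: (3,3) in TLB -> HIT

Answer: MISS HIT HIT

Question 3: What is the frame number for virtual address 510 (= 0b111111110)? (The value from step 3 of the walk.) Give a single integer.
vaddr = 510: l1_idx=3, l2_idx=3
L1[3] = 2; L2[2][3] = 86

Answer: 86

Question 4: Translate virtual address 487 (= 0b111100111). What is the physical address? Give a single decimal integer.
Answer: 2759

Derivation:
vaddr = 487 = 0b111100111
Split: l1_idx=3, l2_idx=3, offset=7
L1[3] = 2
L2[2][3] = 86
paddr = 86 * 32 + 7 = 2759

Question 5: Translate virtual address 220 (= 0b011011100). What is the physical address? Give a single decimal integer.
vaddr = 220 = 0b011011100
Split: l1_idx=1, l2_idx=2, offset=28
L1[1] = 1
L2[1][2] = 35
paddr = 35 * 32 + 28 = 1148

Answer: 1148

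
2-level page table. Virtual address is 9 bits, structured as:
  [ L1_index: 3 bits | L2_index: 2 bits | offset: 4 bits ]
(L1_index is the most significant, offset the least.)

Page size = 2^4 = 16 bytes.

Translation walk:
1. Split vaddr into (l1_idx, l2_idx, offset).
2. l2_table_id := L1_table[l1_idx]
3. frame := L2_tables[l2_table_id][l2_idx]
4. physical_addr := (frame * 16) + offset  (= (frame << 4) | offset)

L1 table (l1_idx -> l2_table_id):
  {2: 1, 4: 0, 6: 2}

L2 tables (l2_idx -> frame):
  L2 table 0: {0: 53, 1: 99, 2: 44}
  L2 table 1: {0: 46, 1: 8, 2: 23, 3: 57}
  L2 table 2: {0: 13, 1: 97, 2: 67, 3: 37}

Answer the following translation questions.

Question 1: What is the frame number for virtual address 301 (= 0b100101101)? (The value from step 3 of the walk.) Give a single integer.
vaddr = 301: l1_idx=4, l2_idx=2
L1[4] = 0; L2[0][2] = 44

Answer: 44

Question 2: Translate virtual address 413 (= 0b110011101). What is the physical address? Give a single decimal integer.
vaddr = 413 = 0b110011101
Split: l1_idx=6, l2_idx=1, offset=13
L1[6] = 2
L2[2][1] = 97
paddr = 97 * 16 + 13 = 1565

Answer: 1565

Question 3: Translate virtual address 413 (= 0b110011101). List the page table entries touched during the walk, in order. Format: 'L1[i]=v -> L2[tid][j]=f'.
Answer: L1[6]=2 -> L2[2][1]=97

Derivation:
vaddr = 413 = 0b110011101
Split: l1_idx=6, l2_idx=1, offset=13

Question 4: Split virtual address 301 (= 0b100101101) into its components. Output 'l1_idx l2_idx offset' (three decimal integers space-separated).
Answer: 4 2 13

Derivation:
vaddr = 301 = 0b100101101
  top 3 bits -> l1_idx = 4
  next 2 bits -> l2_idx = 2
  bottom 4 bits -> offset = 13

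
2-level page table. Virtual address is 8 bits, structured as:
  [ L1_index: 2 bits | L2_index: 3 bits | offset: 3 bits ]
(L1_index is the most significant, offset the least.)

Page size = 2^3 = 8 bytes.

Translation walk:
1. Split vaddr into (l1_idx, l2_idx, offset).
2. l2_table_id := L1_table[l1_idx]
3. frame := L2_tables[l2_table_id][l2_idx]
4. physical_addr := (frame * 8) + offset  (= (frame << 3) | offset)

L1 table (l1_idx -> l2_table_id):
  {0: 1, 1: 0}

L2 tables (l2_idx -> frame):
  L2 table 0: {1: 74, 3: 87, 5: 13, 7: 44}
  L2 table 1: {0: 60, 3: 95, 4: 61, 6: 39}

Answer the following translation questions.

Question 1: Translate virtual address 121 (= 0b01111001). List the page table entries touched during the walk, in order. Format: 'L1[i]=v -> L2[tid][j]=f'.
Answer: L1[1]=0 -> L2[0][7]=44

Derivation:
vaddr = 121 = 0b01111001
Split: l1_idx=1, l2_idx=7, offset=1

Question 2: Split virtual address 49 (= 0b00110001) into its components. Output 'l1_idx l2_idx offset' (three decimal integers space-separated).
vaddr = 49 = 0b00110001
  top 2 bits -> l1_idx = 0
  next 3 bits -> l2_idx = 6
  bottom 3 bits -> offset = 1

Answer: 0 6 1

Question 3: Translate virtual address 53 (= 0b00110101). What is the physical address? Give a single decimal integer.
Answer: 317

Derivation:
vaddr = 53 = 0b00110101
Split: l1_idx=0, l2_idx=6, offset=5
L1[0] = 1
L2[1][6] = 39
paddr = 39 * 8 + 5 = 317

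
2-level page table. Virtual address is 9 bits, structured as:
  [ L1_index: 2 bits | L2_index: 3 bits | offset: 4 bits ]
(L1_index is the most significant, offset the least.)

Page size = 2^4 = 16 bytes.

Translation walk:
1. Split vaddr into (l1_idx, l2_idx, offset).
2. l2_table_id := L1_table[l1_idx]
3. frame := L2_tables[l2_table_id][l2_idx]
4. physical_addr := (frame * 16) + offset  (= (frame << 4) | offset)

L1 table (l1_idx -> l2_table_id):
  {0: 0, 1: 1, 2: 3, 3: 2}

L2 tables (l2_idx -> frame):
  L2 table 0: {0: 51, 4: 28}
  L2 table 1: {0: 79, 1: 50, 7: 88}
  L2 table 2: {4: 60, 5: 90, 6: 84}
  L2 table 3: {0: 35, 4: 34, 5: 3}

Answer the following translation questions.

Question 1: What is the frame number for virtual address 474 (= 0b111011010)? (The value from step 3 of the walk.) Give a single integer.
vaddr = 474: l1_idx=3, l2_idx=5
L1[3] = 2; L2[2][5] = 90

Answer: 90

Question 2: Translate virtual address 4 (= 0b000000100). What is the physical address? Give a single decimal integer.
vaddr = 4 = 0b000000100
Split: l1_idx=0, l2_idx=0, offset=4
L1[0] = 0
L2[0][0] = 51
paddr = 51 * 16 + 4 = 820

Answer: 820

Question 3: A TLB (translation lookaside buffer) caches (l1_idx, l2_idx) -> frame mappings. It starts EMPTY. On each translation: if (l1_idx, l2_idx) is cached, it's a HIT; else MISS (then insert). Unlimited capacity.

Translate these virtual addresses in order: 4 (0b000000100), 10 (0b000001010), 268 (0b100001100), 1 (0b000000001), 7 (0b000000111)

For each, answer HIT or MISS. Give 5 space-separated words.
Answer: MISS HIT MISS HIT HIT

Derivation:
vaddr=4: (0,0) not in TLB -> MISS, insert
vaddr=10: (0,0) in TLB -> HIT
vaddr=268: (2,0) not in TLB -> MISS, insert
vaddr=1: (0,0) in TLB -> HIT
vaddr=7: (0,0) in TLB -> HIT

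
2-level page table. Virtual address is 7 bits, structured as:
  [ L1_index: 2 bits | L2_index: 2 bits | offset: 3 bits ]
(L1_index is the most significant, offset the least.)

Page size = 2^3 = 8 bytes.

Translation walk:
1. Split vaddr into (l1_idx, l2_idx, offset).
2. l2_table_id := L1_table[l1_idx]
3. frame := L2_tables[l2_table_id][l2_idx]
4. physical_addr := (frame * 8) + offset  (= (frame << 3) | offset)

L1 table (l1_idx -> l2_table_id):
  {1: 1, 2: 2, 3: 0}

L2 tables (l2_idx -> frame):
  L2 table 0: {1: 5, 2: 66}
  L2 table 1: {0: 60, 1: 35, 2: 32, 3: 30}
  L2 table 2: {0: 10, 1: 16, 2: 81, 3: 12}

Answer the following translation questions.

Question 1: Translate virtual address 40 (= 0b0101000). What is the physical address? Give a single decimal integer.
vaddr = 40 = 0b0101000
Split: l1_idx=1, l2_idx=1, offset=0
L1[1] = 1
L2[1][1] = 35
paddr = 35 * 8 + 0 = 280

Answer: 280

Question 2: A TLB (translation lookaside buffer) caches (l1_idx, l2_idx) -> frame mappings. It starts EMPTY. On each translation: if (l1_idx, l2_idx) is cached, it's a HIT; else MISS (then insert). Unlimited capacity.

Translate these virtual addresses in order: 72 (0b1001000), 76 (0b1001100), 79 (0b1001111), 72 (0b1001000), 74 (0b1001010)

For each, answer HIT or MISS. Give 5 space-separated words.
Answer: MISS HIT HIT HIT HIT

Derivation:
vaddr=72: (2,1) not in TLB -> MISS, insert
vaddr=76: (2,1) in TLB -> HIT
vaddr=79: (2,1) in TLB -> HIT
vaddr=72: (2,1) in TLB -> HIT
vaddr=74: (2,1) in TLB -> HIT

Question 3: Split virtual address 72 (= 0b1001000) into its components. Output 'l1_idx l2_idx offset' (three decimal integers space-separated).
Answer: 2 1 0

Derivation:
vaddr = 72 = 0b1001000
  top 2 bits -> l1_idx = 2
  next 2 bits -> l2_idx = 1
  bottom 3 bits -> offset = 0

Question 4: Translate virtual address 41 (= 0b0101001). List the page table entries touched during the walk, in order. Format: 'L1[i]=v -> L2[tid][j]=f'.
Answer: L1[1]=1 -> L2[1][1]=35

Derivation:
vaddr = 41 = 0b0101001
Split: l1_idx=1, l2_idx=1, offset=1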